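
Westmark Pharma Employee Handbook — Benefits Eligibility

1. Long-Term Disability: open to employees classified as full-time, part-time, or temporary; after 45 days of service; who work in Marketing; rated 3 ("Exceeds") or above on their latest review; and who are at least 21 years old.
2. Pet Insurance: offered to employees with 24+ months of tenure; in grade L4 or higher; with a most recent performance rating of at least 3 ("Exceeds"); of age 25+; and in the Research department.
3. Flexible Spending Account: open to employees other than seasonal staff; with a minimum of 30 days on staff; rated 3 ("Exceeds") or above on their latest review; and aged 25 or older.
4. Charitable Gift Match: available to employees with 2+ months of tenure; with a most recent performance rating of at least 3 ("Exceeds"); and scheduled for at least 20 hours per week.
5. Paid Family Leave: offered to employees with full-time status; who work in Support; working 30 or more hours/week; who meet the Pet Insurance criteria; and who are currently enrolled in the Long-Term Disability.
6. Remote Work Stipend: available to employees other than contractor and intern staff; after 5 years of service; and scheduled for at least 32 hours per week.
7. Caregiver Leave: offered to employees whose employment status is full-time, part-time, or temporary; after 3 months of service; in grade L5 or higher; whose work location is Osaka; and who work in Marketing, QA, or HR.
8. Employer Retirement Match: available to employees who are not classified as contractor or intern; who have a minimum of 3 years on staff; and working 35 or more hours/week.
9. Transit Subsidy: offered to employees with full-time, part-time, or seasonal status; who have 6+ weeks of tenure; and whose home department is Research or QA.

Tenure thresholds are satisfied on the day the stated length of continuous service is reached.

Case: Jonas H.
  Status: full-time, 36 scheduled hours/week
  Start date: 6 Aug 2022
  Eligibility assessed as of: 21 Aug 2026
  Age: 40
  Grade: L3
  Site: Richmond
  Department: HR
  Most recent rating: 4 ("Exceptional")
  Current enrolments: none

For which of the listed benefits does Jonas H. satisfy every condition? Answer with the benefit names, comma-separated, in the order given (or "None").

Service from 6 Aug 2022 to 21 Aug 2026: 1476 days.
Long-Term Disability — status full-time ✓; service 1476 days ≥ 45 days ✓; dept HR ✗ → not eligible.
Pet Insurance — service 1476 days ≥ 24 months (≈720 days) ✓; grade L3 < L4 ✗ → not eligible.
Flexible Spending Account — status full-time ✓ (not excluded); service 1476 days ≥ 30 days ✓; rating 4 ≥ 3 ✓; age 40 ≥ 25 ✓ → eligible.
Charitable Gift Match — service 1476 days ≥ 2 months (≈60 days) ✓; rating 4 ≥ 3 ✓; 36 hrs/wk ≥ 20 ✓ → eligible.
Paid Family Leave — status full-time ✓; dept HR ✗ → not eligible.
Remote Work Stipend — status full-time ✓ (not excluded); service 1476 days < 5 years (≈1825 days) ✗ → not eligible.
Caregiver Leave — status full-time ✓; service 1476 days ≥ 3 months (≈90 days) ✓; grade L3 < L5 ✗ → not eligible.
Employer Retirement Match — status full-time ✓ (not excluded); service 1476 days ≥ 3 years (≈1095 days) ✓; 36 hrs/wk ≥ 35 ✓ → eligible.
Transit Subsidy — status full-time ✓; service 1476 days ≥ 6 weeks (≈42 days) ✓; dept HR ✗ → not eligible.

Flexible Spending Account, Charitable Gift Match, Employer Retirement Match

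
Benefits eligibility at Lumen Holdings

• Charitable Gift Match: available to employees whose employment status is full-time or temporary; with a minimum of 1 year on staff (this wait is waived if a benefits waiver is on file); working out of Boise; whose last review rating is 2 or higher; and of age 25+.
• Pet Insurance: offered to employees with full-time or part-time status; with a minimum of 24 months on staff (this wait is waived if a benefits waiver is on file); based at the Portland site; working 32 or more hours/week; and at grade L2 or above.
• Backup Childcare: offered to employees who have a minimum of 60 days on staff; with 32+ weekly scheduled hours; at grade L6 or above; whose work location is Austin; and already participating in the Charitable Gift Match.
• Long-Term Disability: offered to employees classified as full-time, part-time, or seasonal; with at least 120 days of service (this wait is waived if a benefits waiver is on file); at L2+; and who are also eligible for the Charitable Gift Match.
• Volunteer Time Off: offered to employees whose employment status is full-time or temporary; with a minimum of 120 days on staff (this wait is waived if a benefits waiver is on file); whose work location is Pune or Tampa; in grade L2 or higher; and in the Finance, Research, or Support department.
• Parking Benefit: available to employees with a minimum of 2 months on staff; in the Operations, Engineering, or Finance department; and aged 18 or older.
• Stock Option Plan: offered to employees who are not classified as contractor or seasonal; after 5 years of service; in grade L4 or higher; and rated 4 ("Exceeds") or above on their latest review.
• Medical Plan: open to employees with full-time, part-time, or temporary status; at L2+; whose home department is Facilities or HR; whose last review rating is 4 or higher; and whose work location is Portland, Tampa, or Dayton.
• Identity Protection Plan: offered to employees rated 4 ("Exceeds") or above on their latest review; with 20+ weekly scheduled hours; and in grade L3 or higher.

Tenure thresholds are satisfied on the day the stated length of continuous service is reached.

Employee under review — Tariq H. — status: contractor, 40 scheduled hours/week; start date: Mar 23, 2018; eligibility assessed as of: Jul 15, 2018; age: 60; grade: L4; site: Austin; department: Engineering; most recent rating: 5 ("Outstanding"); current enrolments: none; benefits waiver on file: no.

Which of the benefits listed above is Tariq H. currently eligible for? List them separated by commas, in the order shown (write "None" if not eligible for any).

Parking Benefit, Identity Protection Plan

Service from Mar 23, 2018 to Jul 15, 2018: 114 days.
Charitable Gift Match — status contractor ✗ (requires full-time or temporary) → not eligible.
Pet Insurance — status contractor ✗ (requires full-time or part-time) → not eligible.
Backup Childcare — service 114 days ≥ 60 days ✓; 40 hrs/wk ≥ 32 ✓; grade L4 < L6 ✗ → not eligible.
Long-Term Disability — status contractor ✗ (requires full-time, part-time, or seasonal) → not eligible.
Volunteer Time Off — status contractor ✗ (requires full-time or temporary) → not eligible.
Parking Benefit — service 114 days ≥ 2 months (≈60 days) ✓; dept Engineering ✓; age 60 ≥ 18 ✓ → eligible.
Stock Option Plan — status contractor ✗ (excluded) → not eligible.
Medical Plan — status contractor ✗ (requires full-time, part-time, or temporary) → not eligible.
Identity Protection Plan — rating 5 ≥ 4 ✓; 40 hrs/wk ≥ 20 ✓; grade L4 ≥ L3 ✓ → eligible.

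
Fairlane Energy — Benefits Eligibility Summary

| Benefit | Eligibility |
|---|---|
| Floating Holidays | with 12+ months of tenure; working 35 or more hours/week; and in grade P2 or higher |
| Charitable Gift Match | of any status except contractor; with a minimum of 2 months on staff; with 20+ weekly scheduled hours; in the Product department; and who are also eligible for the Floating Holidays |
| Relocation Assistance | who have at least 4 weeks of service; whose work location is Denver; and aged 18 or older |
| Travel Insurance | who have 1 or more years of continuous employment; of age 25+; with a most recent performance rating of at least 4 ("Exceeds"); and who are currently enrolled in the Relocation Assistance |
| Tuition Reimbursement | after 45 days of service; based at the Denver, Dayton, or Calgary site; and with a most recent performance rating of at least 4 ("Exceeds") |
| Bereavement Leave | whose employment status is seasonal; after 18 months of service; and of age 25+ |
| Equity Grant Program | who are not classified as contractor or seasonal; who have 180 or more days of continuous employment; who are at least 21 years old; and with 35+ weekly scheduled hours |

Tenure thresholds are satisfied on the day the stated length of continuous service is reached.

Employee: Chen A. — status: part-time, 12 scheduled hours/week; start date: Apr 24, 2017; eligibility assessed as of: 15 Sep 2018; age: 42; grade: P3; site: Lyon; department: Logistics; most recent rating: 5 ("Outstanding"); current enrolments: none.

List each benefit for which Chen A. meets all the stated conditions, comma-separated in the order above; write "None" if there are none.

None

Service from Apr 24, 2017 to 15 Sep 2018: 509 days.
Floating Holidays — service 509 days ≥ 12 months (≈360 days) ✓; 12 hrs/wk < 35 ✗ → not eligible.
Charitable Gift Match — status part-time ✓ (not excluded); service 509 days ≥ 2 months (≈60 days) ✓; 12 hrs/wk < 20 ✗ → not eligible.
Relocation Assistance — service 509 days ≥ 4 weeks (≈28 days) ✓; site Lyon ✗ (not Denver) → not eligible.
Travel Insurance — service 509 days ≥ 1 year (≈365 days) ✓; age 42 ≥ 25 ✓; rating 5 ≥ 4 ✓; not enrolled in Relocation Assistance ✗ → not eligible.
Tuition Reimbursement — service 509 days ≥ 45 days ✓; site Lyon ✗ (not Denver, Dayton, or Calgary) → not eligible.
Bereavement Leave — status part-time ✗ (requires seasonal) → not eligible.
Equity Grant Program — status part-time ✓ (not excluded); service 509 days ≥ 180 days ✓; age 42 ≥ 21 ✓; 12 hrs/wk < 35 ✗ → not eligible.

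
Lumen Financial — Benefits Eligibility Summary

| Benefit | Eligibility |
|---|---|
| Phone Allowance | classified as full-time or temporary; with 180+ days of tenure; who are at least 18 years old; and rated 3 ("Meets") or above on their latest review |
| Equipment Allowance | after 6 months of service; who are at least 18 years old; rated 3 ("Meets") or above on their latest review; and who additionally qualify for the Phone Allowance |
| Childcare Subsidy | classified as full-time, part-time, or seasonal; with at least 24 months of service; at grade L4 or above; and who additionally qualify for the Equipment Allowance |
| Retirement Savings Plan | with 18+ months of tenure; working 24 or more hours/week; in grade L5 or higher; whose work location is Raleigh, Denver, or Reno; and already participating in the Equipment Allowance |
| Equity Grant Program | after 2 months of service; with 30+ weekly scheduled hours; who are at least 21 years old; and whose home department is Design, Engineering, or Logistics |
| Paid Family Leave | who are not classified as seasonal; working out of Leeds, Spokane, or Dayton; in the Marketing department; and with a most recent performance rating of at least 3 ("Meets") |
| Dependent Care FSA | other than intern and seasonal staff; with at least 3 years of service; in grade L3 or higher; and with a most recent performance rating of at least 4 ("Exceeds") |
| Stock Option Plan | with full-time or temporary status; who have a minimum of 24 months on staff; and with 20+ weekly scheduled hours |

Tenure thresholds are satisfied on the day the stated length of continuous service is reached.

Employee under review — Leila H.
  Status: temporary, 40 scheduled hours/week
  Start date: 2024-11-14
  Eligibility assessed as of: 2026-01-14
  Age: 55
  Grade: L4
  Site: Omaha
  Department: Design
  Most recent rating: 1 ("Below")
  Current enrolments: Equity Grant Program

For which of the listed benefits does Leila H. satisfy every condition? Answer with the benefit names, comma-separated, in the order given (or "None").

Service from 2024-11-14 to 2026-01-14: 426 days.
Phone Allowance — status temporary ✓; service 426 days ≥ 180 days ✓; age 55 ≥ 18 ✓; rating 1 < 3 ✗ → not eligible.
Equipment Allowance — service 426 days ≥ 6 months (≈180 days) ✓; age 55 ≥ 18 ✓; rating 1 < 3 ✗ → not eligible.
Childcare Subsidy — status temporary ✗ (requires full-time, part-time, or seasonal) → not eligible.
Retirement Savings Plan — service 426 days < 18 months (≈540 days) ✗ → not eligible.
Equity Grant Program — service 426 days ≥ 2 months (≈60 days) ✓; 40 hrs/wk ≥ 30 ✓; age 55 ≥ 21 ✓; dept Design ✓ → eligible.
Paid Family Leave — status temporary ✓ (not excluded); site Omaha ✗ (not Leeds, Spokane, or Dayton) → not eligible.
Dependent Care FSA — status temporary ✓ (not excluded); service 426 days < 3 years (≈1095 days) ✗ → not eligible.
Stock Option Plan — status temporary ✓; service 426 days < 24 months (≈720 days) ✗ → not eligible.

Equity Grant Program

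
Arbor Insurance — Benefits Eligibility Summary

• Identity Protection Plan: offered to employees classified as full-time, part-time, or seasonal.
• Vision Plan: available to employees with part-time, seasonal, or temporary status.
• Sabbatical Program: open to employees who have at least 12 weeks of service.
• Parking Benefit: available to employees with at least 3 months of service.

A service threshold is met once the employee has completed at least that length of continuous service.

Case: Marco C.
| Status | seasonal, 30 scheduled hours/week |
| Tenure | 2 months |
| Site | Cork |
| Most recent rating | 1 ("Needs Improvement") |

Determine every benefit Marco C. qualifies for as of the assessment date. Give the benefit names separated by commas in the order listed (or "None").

Identity Protection Plan — status seasonal ✓ → eligible.
Vision Plan — status seasonal ✓ → eligible.
Sabbatical Program — service 2 months < 12 weeks (≈84 days) ✗ → not eligible.
Parking Benefit — service 2 months < 3 months ✗ → not eligible.

Identity Protection Plan, Vision Plan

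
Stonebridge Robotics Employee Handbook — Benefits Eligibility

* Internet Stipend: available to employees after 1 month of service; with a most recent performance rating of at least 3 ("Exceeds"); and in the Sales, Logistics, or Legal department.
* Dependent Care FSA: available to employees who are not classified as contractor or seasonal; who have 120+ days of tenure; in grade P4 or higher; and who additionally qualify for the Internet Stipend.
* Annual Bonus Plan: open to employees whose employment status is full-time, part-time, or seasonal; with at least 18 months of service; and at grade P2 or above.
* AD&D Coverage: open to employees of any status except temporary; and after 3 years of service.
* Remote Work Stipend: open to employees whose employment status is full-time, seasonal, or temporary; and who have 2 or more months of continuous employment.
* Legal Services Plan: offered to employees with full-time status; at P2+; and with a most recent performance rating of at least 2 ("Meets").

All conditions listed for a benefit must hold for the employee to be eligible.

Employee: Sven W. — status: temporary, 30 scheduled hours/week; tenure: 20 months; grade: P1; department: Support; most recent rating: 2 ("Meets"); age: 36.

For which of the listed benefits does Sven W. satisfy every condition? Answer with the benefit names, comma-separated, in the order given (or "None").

Remote Work Stipend

Internet Stipend — service 20 months ≥ 1 month ✓; rating 2 < 3 ✗ → not eligible.
Dependent Care FSA — status temporary ✓ (not excluded); service 20 months ≥ 120 days ✓; grade P1 < P4 ✗ → not eligible.
Annual Bonus Plan — status temporary ✗ (requires full-time, part-time, or seasonal) → not eligible.
AD&D Coverage — status temporary ✗ (excluded) → not eligible.
Remote Work Stipend — status temporary ✓; service 20 months ≥ 2 months ✓ → eligible.
Legal Services Plan — status temporary ✗ (requires full-time) → not eligible.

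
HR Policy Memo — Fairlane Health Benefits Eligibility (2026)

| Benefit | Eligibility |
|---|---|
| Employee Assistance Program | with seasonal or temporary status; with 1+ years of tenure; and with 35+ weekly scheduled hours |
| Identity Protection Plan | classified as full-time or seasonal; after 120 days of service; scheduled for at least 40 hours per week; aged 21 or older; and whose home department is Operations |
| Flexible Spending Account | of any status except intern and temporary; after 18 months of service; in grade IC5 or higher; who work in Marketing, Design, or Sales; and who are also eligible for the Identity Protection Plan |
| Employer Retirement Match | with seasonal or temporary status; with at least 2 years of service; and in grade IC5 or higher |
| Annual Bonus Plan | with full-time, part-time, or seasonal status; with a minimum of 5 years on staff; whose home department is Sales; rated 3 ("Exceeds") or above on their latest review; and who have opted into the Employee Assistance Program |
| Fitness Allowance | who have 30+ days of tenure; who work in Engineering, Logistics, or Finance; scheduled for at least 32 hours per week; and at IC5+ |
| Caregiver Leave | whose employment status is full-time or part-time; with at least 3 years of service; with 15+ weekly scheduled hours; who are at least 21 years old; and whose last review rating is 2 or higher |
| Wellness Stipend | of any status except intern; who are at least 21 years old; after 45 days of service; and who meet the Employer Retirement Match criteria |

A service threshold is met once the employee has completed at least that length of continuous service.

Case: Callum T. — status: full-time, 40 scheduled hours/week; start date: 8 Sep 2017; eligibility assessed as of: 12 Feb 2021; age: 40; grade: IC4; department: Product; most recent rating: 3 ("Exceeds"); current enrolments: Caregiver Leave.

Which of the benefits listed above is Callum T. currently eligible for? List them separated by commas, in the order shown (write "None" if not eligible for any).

Caregiver Leave

Service from 8 Sep 2017 to 12 Feb 2021: 1253 days.
Employee Assistance Program — status full-time ✗ (requires seasonal or temporary) → not eligible.
Identity Protection Plan — status full-time ✓; service 1253 days ≥ 120 days ✓; 40 hrs/wk ≥ 40 ✓; age 40 ≥ 21 ✓; dept Product ✗ → not eligible.
Flexible Spending Account — status full-time ✓ (not excluded); service 1253 days ≥ 18 months (≈540 days) ✓; grade IC4 < IC5 ✗ → not eligible.
Employer Retirement Match — status full-time ✗ (requires seasonal or temporary) → not eligible.
Annual Bonus Plan — status full-time ✓; service 1253 days < 5 years (≈1825 days) ✗ → not eligible.
Fitness Allowance — service 1253 days ≥ 30 days ✓; dept Product ✗ → not eligible.
Caregiver Leave — status full-time ✓; service 1253 days ≥ 3 years (≈1095 days) ✓; 40 hrs/wk ≥ 15 ✓; age 40 ≥ 21 ✓; rating 3 ≥ 2 ✓ → eligible.
Wellness Stipend — status full-time ✓ (not excluded); age 40 ≥ 21 ✓; service 1253 days ≥ 45 days ✓; not eligible for Employer Retirement Match ✗ → not eligible.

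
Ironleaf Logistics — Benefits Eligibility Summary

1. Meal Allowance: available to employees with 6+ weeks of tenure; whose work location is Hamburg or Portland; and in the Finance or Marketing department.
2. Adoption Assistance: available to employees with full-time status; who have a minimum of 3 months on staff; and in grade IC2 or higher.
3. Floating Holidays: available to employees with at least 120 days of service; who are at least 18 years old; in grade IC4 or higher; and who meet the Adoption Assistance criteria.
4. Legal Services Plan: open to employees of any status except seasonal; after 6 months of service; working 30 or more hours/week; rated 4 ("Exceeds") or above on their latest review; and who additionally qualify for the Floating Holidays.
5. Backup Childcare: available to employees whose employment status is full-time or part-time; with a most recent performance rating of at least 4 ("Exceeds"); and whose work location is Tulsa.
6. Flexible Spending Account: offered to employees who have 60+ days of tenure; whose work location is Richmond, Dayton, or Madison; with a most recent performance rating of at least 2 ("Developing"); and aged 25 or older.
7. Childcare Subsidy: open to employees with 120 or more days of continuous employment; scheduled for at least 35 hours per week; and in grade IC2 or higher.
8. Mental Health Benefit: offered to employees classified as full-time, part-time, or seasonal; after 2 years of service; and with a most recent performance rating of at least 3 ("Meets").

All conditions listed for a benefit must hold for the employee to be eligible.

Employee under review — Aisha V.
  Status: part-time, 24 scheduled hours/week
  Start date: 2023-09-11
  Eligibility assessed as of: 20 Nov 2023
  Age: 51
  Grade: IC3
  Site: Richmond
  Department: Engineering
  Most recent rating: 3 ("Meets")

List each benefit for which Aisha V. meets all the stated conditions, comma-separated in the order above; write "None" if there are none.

Service from 2023-09-11 to 20 Nov 2023: 70 days.
Meal Allowance — service 70 days ≥ 6 weeks (≈42 days) ✓; site Richmond ✗ (not Hamburg or Portland) → not eligible.
Adoption Assistance — status part-time ✗ (requires full-time) → not eligible.
Floating Holidays — service 70 days < 120 days ✗ → not eligible.
Legal Services Plan — status part-time ✓ (not excluded); service 70 days < 6 months (≈180 days) ✗ → not eligible.
Backup Childcare — status part-time ✓; rating 3 < 4 ✗ → not eligible.
Flexible Spending Account — service 70 days ≥ 60 days ✓; site Richmond ✓; rating 3 ≥ 2 ✓; age 51 ≥ 25 ✓ → eligible.
Childcare Subsidy — service 70 days < 120 days ✗ → not eligible.
Mental Health Benefit — status part-time ✓; service 70 days < 2 years (≈730 days) ✗ → not eligible.

Flexible Spending Account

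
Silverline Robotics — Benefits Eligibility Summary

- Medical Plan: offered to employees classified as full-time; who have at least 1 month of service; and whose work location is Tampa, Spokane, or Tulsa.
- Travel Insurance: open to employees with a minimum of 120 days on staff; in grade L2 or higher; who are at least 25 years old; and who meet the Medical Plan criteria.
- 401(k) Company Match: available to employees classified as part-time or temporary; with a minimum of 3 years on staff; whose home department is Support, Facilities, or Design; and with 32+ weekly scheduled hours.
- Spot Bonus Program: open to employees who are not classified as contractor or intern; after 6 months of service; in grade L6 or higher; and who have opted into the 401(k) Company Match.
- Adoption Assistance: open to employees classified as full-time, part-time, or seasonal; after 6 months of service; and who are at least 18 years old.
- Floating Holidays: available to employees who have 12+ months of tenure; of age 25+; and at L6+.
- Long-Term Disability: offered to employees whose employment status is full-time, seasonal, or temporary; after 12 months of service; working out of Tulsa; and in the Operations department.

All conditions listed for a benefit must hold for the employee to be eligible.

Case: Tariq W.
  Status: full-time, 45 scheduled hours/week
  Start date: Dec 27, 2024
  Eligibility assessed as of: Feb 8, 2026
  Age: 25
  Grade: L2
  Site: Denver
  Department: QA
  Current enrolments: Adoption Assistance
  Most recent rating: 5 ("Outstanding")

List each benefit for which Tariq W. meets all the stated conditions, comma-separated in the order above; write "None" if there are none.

Adoption Assistance

Service from Dec 27, 2024 to Feb 8, 2026: 408 days.
Medical Plan — status full-time ✓; service 408 days ≥ 1 month (≈30 days) ✓; site Denver ✗ (not Tampa, Spokane, or Tulsa) → not eligible.
Travel Insurance — service 408 days ≥ 120 days ✓; grade L2 ≥ L2 ✓; age 25 ≥ 25 ✓; not eligible for Medical Plan ✗ → not eligible.
401(k) Company Match — status full-time ✗ (requires part-time or temporary) → not eligible.
Spot Bonus Program — status full-time ✓ (not excluded); service 408 days ≥ 6 months (≈180 days) ✓; grade L2 < L6 ✗ → not eligible.
Adoption Assistance — status full-time ✓; service 408 days ≥ 6 months (≈180 days) ✓; age 25 ≥ 18 ✓ → eligible.
Floating Holidays — service 408 days ≥ 12 months (≈360 days) ✓; age 25 ≥ 25 ✓; grade L2 < L6 ✗ → not eligible.
Long-Term Disability — status full-time ✓; service 408 days ≥ 12 months (≈360 days) ✓; site Denver ✗ (not Tulsa) → not eligible.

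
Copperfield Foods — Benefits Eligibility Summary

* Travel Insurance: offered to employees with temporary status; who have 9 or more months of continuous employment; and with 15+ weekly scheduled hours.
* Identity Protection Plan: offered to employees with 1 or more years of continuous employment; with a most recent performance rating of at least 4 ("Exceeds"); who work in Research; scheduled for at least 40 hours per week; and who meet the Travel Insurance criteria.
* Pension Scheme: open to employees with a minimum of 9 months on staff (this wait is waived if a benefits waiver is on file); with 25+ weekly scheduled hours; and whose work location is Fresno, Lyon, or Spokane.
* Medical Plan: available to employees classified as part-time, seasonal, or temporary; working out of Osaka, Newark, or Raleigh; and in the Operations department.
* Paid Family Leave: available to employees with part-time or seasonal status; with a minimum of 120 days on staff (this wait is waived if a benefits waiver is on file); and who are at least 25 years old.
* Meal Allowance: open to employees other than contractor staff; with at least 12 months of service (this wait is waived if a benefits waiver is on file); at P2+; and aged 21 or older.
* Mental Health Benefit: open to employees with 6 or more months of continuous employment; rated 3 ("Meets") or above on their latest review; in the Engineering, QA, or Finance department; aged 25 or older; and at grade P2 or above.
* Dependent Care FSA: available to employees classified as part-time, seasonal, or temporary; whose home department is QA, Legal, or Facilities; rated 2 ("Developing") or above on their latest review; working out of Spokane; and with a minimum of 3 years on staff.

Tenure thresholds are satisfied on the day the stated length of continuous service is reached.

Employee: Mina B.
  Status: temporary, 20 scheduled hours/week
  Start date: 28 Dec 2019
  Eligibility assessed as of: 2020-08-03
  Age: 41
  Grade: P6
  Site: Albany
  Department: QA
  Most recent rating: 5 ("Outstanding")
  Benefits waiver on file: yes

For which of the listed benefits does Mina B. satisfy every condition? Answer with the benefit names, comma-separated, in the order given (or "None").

Service from 28 Dec 2019 to 2020-08-03: 219 days.
Travel Insurance — status temporary ✓; service 219 days < 9 months (≈270 days) ✗ → not eligible.
Identity Protection Plan — service 219 days < 1 year (≈365 days) ✗ → not eligible.
Pension Scheme — benefits waiver on file ✓; 20 hrs/wk < 25 ✗ → not eligible.
Medical Plan — status temporary ✓; site Albany ✗ (not Osaka, Newark, or Raleigh) → not eligible.
Paid Family Leave — status temporary ✗ (requires part-time or seasonal) → not eligible.
Meal Allowance — status temporary ✓ (not excluded); benefits waiver on file ✓; grade P6 ≥ P2 ✓; age 41 ≥ 21 ✓ → eligible.
Mental Health Benefit — service 219 days ≥ 6 months (≈180 days) ✓; rating 5 ≥ 3 ✓; dept QA ✓; age 41 ≥ 25 ✓; grade P6 ≥ P2 ✓ → eligible.
Dependent Care FSA — status temporary ✓; dept QA ✓; rating 5 ≥ 2 ✓; site Albany ✗ (not Spokane) → not eligible.

Meal Allowance, Mental Health Benefit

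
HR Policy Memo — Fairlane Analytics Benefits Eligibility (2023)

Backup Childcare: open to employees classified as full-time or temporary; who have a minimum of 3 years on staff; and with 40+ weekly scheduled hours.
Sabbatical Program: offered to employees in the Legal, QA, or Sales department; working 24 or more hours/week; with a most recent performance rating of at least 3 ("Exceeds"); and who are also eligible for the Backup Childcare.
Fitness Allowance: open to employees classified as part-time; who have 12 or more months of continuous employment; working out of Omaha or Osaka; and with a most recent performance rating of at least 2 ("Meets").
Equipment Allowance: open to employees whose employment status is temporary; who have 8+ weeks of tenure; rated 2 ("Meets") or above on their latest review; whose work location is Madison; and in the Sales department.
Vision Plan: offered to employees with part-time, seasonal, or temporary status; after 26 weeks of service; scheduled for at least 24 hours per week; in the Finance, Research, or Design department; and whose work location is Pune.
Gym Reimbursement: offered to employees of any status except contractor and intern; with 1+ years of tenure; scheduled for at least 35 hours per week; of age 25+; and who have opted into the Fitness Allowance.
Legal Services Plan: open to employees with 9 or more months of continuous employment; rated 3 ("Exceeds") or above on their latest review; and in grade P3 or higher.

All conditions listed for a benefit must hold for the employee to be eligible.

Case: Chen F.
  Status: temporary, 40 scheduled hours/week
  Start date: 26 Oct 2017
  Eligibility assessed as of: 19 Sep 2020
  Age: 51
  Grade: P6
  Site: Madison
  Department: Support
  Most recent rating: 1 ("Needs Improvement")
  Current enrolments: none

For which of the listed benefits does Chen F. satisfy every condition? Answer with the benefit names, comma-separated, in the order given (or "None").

None

Service from 26 Oct 2017 to 19 Sep 2020: 1059 days.
Backup Childcare — status temporary ✓; service 1059 days < 3 years (≈1095 days) ✗ → not eligible.
Sabbatical Program — dept Support ✗ → not eligible.
Fitness Allowance — status temporary ✗ (requires part-time) → not eligible.
Equipment Allowance — status temporary ✓; service 1059 days ≥ 8 weeks (≈56 days) ✓; rating 1 < 2 ✗ → not eligible.
Vision Plan — status temporary ✓; service 1059 days ≥ 26 weeks (≈182 days) ✓; 40 hrs/wk ≥ 24 ✓; dept Support ✗ → not eligible.
Gym Reimbursement — status temporary ✓ (not excluded); service 1059 days ≥ 1 year (≈365 days) ✓; 40 hrs/wk ≥ 35 ✓; age 51 ≥ 25 ✓; not enrolled in Fitness Allowance ✗ → not eligible.
Legal Services Plan — service 1059 days ≥ 9 months (≈270 days) ✓; rating 1 < 3 ✗ → not eligible.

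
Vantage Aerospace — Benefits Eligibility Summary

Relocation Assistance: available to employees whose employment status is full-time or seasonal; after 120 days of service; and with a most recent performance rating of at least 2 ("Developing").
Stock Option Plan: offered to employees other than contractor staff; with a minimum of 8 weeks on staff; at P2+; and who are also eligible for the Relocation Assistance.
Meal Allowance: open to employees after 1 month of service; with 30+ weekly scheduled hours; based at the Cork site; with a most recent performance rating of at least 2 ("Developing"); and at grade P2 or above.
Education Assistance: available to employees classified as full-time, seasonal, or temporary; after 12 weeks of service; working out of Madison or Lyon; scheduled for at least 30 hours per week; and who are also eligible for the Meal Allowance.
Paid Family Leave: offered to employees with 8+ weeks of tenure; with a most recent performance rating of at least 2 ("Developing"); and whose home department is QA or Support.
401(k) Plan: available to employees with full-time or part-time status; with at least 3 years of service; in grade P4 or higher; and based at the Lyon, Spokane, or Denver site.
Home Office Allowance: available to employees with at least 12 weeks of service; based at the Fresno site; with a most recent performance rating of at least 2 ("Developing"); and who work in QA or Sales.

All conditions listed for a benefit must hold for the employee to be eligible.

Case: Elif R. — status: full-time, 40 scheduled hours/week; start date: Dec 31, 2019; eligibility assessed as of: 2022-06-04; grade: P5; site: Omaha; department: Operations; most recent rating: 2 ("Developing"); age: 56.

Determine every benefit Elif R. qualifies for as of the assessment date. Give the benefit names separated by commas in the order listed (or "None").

Service from Dec 31, 2019 to 2022-06-04: 886 days.
Relocation Assistance — status full-time ✓; service 886 days ≥ 120 days ✓; rating 2 ≥ 2 ✓ → eligible.
Stock Option Plan — status full-time ✓ (not excluded); service 886 days ≥ 8 weeks (≈56 days) ✓; grade P5 ≥ P2 ✓; eligible for Relocation Assistance ✓ → eligible.
Meal Allowance — service 886 days ≥ 1 month (≈30 days) ✓; 40 hrs/wk ≥ 30 ✓; site Omaha ✗ (not Cork) → not eligible.
Education Assistance — status full-time ✓; service 886 days ≥ 12 weeks (≈84 days) ✓; site Omaha ✗ (not Madison or Lyon) → not eligible.
Paid Family Leave — service 886 days ≥ 8 weeks (≈56 days) ✓; rating 2 ≥ 2 ✓; dept Operations ✗ → not eligible.
401(k) Plan — status full-time ✓; service 886 days < 3 years (≈1095 days) ✗ → not eligible.
Home Office Allowance — service 886 days ≥ 12 weeks (≈84 days) ✓; site Omaha ✗ (not Fresno) → not eligible.

Relocation Assistance, Stock Option Plan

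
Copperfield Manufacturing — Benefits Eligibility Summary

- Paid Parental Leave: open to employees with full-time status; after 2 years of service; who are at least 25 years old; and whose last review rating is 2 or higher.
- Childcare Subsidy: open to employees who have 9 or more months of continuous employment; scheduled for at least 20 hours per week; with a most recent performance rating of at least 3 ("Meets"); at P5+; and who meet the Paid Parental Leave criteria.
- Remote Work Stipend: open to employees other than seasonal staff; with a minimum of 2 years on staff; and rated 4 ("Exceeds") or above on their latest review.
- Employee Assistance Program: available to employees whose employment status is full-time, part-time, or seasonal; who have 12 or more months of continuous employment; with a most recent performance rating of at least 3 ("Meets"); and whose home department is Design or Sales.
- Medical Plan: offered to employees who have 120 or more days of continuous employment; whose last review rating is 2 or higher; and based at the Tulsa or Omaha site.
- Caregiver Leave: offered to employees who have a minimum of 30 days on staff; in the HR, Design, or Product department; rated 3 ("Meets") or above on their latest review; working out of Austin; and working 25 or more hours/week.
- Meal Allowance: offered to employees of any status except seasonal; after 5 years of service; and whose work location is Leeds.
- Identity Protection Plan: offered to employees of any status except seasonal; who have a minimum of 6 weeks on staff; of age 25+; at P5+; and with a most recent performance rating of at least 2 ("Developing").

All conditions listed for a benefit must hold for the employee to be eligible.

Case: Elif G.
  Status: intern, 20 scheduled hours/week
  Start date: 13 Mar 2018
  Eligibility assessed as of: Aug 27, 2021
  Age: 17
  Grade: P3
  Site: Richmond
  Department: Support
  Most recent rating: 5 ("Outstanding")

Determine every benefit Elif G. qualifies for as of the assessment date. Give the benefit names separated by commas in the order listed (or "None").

Remote Work Stipend

Service from 13 Mar 2018 to Aug 27, 2021: 1263 days.
Paid Parental Leave — status intern ✗ (requires full-time) → not eligible.
Childcare Subsidy — service 1263 days ≥ 9 months (≈270 days) ✓; 20 hrs/wk ≥ 20 ✓; rating 5 ≥ 3 ✓; grade P3 < P5 ✗ → not eligible.
Remote Work Stipend — status intern ✓ (not excluded); service 1263 days ≥ 2 years (≈730 days) ✓; rating 5 ≥ 4 ✓ → eligible.
Employee Assistance Program — status intern ✗ (requires full-time, part-time, or seasonal) → not eligible.
Medical Plan — service 1263 days ≥ 120 days ✓; rating 5 ≥ 2 ✓; site Richmond ✗ (not Tulsa or Omaha) → not eligible.
Caregiver Leave — service 1263 days ≥ 30 days ✓; dept Support ✗ → not eligible.
Meal Allowance — status intern ✓ (not excluded); service 1263 days < 5 years (≈1825 days) ✗ → not eligible.
Identity Protection Plan — status intern ✓ (not excluded); service 1263 days ≥ 6 weeks (≈42 days) ✓; age 17 < 25 ✗ → not eligible.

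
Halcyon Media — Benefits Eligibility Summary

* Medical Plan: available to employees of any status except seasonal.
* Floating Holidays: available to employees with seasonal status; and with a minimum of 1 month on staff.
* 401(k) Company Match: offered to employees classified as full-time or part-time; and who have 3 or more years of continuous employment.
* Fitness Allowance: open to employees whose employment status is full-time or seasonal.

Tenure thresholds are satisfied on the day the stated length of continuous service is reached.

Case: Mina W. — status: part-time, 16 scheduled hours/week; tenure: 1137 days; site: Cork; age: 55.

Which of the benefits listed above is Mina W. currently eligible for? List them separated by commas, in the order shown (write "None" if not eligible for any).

Medical Plan — status part-time ✓ (not excluded) → eligible.
Floating Holidays — status part-time ✗ (requires seasonal) → not eligible.
401(k) Company Match — status part-time ✓; service 1137 days ≥ 3 years (≈1095 days) ✓ → eligible.
Fitness Allowance — status part-time ✗ (requires full-time or seasonal) → not eligible.

Medical Plan, 401(k) Company Match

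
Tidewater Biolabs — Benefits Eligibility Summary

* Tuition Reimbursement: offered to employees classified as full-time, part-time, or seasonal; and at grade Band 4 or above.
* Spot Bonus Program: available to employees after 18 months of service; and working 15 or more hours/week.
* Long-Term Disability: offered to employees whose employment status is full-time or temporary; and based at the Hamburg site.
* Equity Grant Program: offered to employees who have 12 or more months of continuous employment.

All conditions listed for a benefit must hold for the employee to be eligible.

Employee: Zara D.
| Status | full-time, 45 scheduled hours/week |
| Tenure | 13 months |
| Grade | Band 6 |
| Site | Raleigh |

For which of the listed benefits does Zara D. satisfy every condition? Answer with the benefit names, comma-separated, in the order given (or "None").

Tuition Reimbursement — status full-time ✓; grade Band 6 ≥ Band 4 ✓ → eligible.
Spot Bonus Program — service 13 months < 18 months ✗ → not eligible.
Long-Term Disability — status full-time ✓; site Raleigh ✗ (not Hamburg) → not eligible.
Equity Grant Program — service 13 months ≥ 12 months ✓ → eligible.

Tuition Reimbursement, Equity Grant Program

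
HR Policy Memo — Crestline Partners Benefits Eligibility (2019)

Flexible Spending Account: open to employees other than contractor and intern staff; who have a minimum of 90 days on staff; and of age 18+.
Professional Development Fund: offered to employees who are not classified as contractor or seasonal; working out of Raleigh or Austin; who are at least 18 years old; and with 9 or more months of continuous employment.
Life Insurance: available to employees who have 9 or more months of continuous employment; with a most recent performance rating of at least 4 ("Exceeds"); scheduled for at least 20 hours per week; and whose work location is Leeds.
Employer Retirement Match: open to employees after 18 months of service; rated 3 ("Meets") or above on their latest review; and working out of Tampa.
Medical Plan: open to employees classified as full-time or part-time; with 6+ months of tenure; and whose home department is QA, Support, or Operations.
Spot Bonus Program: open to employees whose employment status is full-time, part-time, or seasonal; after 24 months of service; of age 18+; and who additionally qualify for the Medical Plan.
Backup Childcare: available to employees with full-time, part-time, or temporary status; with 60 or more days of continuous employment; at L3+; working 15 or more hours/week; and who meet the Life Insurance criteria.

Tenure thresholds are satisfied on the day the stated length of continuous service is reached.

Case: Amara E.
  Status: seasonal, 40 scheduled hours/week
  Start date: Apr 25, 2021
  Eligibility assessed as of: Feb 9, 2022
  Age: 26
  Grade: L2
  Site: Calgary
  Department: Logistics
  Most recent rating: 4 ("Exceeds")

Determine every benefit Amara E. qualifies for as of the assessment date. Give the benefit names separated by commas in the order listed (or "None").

Service from Apr 25, 2021 to Feb 9, 2022: 290 days.
Flexible Spending Account — status seasonal ✓ (not excluded); service 290 days ≥ 90 days ✓; age 26 ≥ 18 ✓ → eligible.
Professional Development Fund — status seasonal ✗ (excluded) → not eligible.
Life Insurance — service 290 days ≥ 9 months (≈270 days) ✓; rating 4 ≥ 4 ✓; 40 hrs/wk ≥ 20 ✓; site Calgary ✗ (not Leeds) → not eligible.
Employer Retirement Match — service 290 days < 18 months (≈540 days) ✗ → not eligible.
Medical Plan — status seasonal ✗ (requires full-time or part-time) → not eligible.
Spot Bonus Program — status seasonal ✓; service 290 days < 24 months (≈720 days) ✗ → not eligible.
Backup Childcare — status seasonal ✗ (requires full-time, part-time, or temporary) → not eligible.

Flexible Spending Account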